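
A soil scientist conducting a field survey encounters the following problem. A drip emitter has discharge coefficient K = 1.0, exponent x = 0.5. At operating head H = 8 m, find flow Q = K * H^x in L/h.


Q = K * H^x
  = 1.0 * 8^0.5
  = 1.0 * 2.8284
  = 2.83 L/h


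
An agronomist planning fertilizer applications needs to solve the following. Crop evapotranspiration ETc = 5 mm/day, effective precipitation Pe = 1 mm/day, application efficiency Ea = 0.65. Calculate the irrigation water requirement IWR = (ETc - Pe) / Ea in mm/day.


IWR = (ETc - Pe) / Ea
    = (5 - 1) / 0.65
    = 4 / 0.65
    = 6.15 mm/day


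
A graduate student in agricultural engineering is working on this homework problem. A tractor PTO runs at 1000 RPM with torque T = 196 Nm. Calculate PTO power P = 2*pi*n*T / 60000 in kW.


P = 2*pi*n*T / 60000
  = 2*pi * 1000 * 196 / 60000
  = 1231504.32 / 60000
  = 20.53 kW


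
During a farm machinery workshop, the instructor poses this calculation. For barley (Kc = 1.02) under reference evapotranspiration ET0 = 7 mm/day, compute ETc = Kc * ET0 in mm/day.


ETc = Kc * ET0
    = 1.02 * 7
    = 7.14 mm/day


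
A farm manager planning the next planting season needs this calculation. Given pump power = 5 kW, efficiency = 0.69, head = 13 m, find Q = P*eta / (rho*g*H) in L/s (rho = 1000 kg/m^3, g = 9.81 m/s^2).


Q = (P * 1000 * eta) / (rho * g * H)
  = (5 * 1000 * 0.69) / (1000 * 9.81 * 13)
  = 3450 / 127530
  = 0.02705 m^3/s = 27.05 L/s


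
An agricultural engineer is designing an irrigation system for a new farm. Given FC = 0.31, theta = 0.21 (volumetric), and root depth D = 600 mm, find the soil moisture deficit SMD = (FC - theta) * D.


SMD = (FC - theta) * D
    = (0.31 - 0.21) * 600
    = 0.100 * 600
    = 60 mm


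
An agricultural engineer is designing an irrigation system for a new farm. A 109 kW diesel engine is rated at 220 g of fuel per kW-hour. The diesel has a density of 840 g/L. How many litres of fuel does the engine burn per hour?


FC = P * BSFC / rho_fuel
   = 109 * 220 / 840
   = 23980 / 840
   = 28.55 L/h


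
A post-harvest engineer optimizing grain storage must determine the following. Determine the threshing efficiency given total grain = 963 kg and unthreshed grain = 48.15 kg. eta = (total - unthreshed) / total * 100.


eta = (total - unthreshed) / total * 100
    = (963 - 48.15) / 963 * 100
    = 914.85 / 963 * 100
    = 95%


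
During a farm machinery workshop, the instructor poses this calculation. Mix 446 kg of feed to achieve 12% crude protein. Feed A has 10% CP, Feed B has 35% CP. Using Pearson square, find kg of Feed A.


parts_A = CP_b - target = 35 - 12 = 23
parts_B = target - CP_a = 12 - 10 = 2
total_parts = 23 + 2 = 25
Feed A = 446 * 23 / 25 = 410.32 kg
Feed B = 446 * 2 / 25 = 35.68 kg

410.32 kg


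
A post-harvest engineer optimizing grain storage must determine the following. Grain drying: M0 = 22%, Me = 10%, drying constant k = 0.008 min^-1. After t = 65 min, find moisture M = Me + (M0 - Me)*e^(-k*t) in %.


M = Me + (M0 - Me) * e^(-k*t)
  = 10 + (22 - 10) * e^(-0.008*65)
  = 10 + 12 * e^(-0.520)
  = 10 + 12 * 0.59452
  = 10 + 7.1342
  = 17.13%


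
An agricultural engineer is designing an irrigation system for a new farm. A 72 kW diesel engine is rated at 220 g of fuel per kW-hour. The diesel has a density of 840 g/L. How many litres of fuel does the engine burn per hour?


FC = P * BSFC / rho_fuel
   = 72 * 220 / 840
   = 15840 / 840
   = 18.86 L/h


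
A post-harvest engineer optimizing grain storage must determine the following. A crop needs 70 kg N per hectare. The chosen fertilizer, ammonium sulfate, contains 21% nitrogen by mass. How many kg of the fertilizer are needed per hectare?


Rate = N_required / (N_content / 100)
     = 70 / (21 / 100)
     = 70 / 0.21
     = 333.33 kg/ha


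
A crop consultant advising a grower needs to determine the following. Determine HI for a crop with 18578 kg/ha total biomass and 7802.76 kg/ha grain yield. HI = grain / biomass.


HI = grain_yield / biomass
   = 7802.76 / 18578
   = 0.42


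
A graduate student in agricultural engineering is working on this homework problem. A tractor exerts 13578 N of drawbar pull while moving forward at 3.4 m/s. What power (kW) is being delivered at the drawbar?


P = F * v / 1000
  = 13578 * 3.4 / 1000
  = 46165.20 / 1000
  = 46.17 kW


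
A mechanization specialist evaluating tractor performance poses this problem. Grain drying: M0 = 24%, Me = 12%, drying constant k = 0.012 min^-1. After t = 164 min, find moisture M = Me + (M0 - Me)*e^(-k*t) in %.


M = Me + (M0 - Me) * e^(-k*t)
  = 12 + (24 - 12) * e^(-0.012*164)
  = 12 + 12 * e^(-1.968)
  = 12 + 12 * 0.13974
  = 12 + 1.6768
  = 13.68%


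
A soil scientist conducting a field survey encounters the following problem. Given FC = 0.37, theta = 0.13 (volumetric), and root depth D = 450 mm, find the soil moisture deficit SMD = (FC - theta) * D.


SMD = (FC - theta) * D
    = (0.37 - 0.13) * 450
    = 0.240 * 450
    = 108 mm


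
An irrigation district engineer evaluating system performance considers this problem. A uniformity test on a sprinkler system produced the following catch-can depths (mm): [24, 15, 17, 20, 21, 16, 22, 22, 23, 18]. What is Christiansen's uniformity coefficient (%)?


xbar = 198 / 10 = 19.800
sum|xi - xbar| = 26.400
CU = 100 * (1 - 26.400 / (10 * 19.800))
   = 100 * (1 - 0.1333)
   = 86.67%


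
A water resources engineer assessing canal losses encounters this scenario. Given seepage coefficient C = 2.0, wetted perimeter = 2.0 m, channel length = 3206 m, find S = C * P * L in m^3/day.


S = C * P * L
  = 2.0 * 2.0 * 3206
  = 12824 m^3/day


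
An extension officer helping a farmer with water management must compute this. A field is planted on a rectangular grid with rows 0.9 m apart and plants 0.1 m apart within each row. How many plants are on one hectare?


D = 10000 / (row_sp * plant_sp)
  = 10000 / (0.9 * 0.1)
  = 10000 / 0.0900
  = 111111.11 plants/ha


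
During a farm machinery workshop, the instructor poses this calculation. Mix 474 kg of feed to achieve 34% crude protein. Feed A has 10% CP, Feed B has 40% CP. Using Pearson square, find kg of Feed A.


parts_A = CP_b - target = 40 - 34 = 6
parts_B = target - CP_a = 34 - 10 = 24
total_parts = 6 + 24 = 30
Feed A = 474 * 6 / 30 = 94.80 kg
Feed B = 474 * 24 / 30 = 379.20 kg

94.80 kg


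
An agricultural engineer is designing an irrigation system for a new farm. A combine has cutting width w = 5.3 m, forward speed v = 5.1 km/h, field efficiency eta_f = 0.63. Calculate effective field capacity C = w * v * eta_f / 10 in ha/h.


C = w * v * eta_f / 10
  = 5.3 * 5.1 * 0.63 / 10
  = 17.03 / 10
  = 1.70 ha/h


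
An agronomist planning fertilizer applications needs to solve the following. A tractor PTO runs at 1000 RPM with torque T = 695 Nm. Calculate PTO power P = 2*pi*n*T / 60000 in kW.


P = 2*pi*n*T / 60000
  = 2*pi * 1000 * 695 / 60000
  = 4366813.79 / 60000
  = 72.78 kW


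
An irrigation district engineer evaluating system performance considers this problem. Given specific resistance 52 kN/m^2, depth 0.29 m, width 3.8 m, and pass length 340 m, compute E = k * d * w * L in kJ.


E = k * d * w * L
  = 52 * 0.29 * 3.8 * 340
  = 19483.36 kJ


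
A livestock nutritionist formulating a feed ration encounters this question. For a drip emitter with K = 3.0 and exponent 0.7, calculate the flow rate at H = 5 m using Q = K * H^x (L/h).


Q = K * H^x
  = 3.0 * 5^0.7
  = 3.0 * 3.0852
  = 9.26 L/h


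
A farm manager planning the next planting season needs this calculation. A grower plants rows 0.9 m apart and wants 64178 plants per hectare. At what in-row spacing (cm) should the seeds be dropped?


spacing = 10000 / (row_sp * density)
        = 10000 / (0.9 * 64178)
        = 10000 / 57760.20
        = 0.17313 m = 17.31 cm


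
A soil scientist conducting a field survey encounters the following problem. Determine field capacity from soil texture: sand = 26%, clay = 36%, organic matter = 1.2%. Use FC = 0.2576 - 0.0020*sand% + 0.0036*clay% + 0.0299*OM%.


FC = 0.2576 - 0.0020*26 + 0.0036*36 + 0.0299*1.2
   = 0.2576 - 0.0520 + 0.1296 + 0.0359
   = 0.3711


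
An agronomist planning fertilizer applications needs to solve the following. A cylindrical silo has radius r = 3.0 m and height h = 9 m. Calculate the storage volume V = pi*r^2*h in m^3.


V = pi * r^2 * h
  = pi * 3.0^2 * 9
  = pi * 9 * 9
  = 254.47 m^3


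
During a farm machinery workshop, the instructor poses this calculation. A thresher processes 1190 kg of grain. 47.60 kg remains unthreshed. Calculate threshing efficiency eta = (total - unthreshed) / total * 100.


eta = (total - unthreshed) / total * 100
    = (1190 - 47.60) / 1190 * 100
    = 1142.40 / 1190 * 100
    = 96%


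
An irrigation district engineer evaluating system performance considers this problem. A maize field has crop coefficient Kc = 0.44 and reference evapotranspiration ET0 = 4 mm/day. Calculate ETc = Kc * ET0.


ETc = Kc * ET0
    = 0.44 * 4
    = 1.76 mm/day


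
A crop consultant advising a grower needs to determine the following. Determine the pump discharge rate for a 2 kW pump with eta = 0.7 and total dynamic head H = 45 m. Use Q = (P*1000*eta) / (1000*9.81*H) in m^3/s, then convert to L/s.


Q = (P * 1000 * eta) / (rho * g * H)
  = (2 * 1000 * 0.7) / (1000 * 9.81 * 45)
  = 1400 / 441450
  = 0.00317 m^3/s = 3.17 L/s


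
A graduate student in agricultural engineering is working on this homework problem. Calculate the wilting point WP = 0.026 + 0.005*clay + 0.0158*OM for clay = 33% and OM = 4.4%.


WP = 0.026 + 0.005*33 + 0.0158*4.4
   = 0.026 + 0.1650 + 0.0695
   = 0.2605


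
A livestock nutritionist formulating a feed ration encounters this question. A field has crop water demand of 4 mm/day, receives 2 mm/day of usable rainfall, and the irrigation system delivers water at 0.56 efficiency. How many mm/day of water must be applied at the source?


IWR = (ETc - Pe) / Ea
    = (4 - 2) / 0.56
    = 2 / 0.56
    = 3.57 mm/day


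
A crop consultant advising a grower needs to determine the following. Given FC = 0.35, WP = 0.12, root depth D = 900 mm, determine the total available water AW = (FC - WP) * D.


AW = (FC - WP) * D
   = (0.35 - 0.12) * 900
   = 0.23 * 900
   = 207 mm


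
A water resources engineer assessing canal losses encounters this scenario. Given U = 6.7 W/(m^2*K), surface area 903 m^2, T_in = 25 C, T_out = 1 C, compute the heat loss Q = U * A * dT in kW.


dT = 25 - (1) = 24 K
Q = U * A * dT
  = 6.7 * 903 * 24
  = 145202.40 W = 145.20 kW


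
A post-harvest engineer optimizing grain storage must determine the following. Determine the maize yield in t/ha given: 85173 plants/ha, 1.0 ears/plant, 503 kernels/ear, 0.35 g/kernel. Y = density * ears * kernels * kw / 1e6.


Y = density * ears * kernels * kw
  = 85173 * 1.0 * 503 * 0.35 g/ha
  = 14994706.65 g/ha
  = 14994.71 kg/ha = 14.99 t/ha


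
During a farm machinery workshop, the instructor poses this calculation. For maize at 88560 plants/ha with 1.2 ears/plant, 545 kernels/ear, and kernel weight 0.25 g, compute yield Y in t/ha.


Y = density * ears * kernels * kw
  = 88560 * 1.2 * 545 * 0.25 g/ha
  = 14479560 g/ha
  = 14479.56 kg/ha = 14.48 t/ha


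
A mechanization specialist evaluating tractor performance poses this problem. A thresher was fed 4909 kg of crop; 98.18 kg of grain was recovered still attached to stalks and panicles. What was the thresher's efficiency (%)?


eta = (total - unthreshed) / total * 100
    = (4909 - 98.18) / 4909 * 100
    = 4810.82 / 4909 * 100
    = 98%


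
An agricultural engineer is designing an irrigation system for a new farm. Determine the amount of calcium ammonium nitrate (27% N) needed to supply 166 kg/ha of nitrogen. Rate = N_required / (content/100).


Rate = N_required / (N_content / 100)
     = 166 / (27 / 100)
     = 166 / 0.27
     = 614.81 kg/ha


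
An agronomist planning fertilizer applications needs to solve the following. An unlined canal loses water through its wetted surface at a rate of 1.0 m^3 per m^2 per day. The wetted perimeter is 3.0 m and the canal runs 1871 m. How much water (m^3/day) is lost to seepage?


S = C * P * L
  = 1.0 * 3.0 * 1871
  = 5613 m^3/day


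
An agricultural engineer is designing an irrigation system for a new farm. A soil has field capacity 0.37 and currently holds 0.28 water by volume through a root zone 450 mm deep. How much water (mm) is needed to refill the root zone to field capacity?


SMD = (FC - theta) * D
    = (0.37 - 0.28) * 450
    = 0.090 * 450
    = 40.50 mm


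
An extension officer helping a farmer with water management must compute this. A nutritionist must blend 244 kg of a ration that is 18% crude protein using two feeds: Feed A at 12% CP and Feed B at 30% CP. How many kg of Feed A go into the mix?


parts_A = CP_b - target = 30 - 18 = 12
parts_B = target - CP_a = 18 - 12 = 6
total_parts = 12 + 6 = 18
Feed A = 244 * 12 / 18 = 162.67 kg
Feed B = 244 * 6 / 18 = 81.33 kg

162.67 kg


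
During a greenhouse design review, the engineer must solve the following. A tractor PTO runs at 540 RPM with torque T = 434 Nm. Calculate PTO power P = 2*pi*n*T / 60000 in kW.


P = 2*pi*n*T / 60000
  = 2*pi * 540 * 434 / 60000
  = 1472527.31 / 60000
  = 24.54 kW


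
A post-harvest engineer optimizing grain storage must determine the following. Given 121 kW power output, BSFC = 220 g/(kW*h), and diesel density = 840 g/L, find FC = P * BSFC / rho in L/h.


FC = P * BSFC / rho_fuel
   = 121 * 220 / 840
   = 26620 / 840
   = 31.69 L/h


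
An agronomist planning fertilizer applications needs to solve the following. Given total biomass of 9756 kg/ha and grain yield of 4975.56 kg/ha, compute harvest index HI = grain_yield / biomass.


HI = grain_yield / biomass
   = 4975.56 / 9756
   = 0.51


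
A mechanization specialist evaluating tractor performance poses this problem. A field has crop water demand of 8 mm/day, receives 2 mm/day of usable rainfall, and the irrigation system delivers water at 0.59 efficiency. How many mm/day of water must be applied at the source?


IWR = (ETc - Pe) / Ea
    = (8 - 2) / 0.59
    = 6 / 0.59
    = 10.17 mm/day


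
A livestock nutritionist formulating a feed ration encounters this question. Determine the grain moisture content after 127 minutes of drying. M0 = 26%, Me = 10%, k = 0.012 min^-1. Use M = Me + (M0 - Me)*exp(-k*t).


M = Me + (M0 - Me) * e^(-k*t)
  = 10 + (26 - 10) * e^(-0.012*127)
  = 10 + 16 * e^(-1.524)
  = 10 + 16 * 0.21784
  = 10 + 3.4854
  = 13.49%


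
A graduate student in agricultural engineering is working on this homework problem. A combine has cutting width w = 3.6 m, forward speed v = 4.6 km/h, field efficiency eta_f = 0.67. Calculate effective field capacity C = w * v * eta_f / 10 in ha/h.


C = w * v * eta_f / 10
  = 3.6 * 4.6 * 0.67 / 10
  = 11.10 / 10
  = 1.11 ha/h


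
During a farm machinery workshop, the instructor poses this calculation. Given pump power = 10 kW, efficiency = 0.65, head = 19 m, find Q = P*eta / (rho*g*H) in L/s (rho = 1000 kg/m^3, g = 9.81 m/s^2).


Q = (P * 1000 * eta) / (rho * g * H)
  = (10 * 1000 * 0.65) / (1000 * 9.81 * 19)
  = 6500 / 186390
  = 0.03487 m^3/s = 34.87 L/s


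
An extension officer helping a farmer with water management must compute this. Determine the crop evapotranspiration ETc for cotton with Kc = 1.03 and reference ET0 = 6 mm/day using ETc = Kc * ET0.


ETc = Kc * ET0
    = 1.03 * 6
    = 6.18 mm/day


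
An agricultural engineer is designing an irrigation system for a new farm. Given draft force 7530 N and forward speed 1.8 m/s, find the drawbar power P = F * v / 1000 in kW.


P = F * v / 1000
  = 7530 * 1.8 / 1000
  = 13554 / 1000
  = 13.55 kW


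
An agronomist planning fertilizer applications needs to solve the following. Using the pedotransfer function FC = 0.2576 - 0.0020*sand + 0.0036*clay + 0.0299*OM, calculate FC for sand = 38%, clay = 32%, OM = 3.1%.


FC = 0.2576 - 0.0020*38 + 0.0036*32 + 0.0299*3.1
   = 0.2576 - 0.0760 + 0.1152 + 0.0927
   = 0.3895


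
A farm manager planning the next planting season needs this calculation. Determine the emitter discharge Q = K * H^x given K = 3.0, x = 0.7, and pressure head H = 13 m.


Q = K * H^x
  = 3.0 * 13^0.7
  = 3.0 * 6.0223
  = 18.07 L/h


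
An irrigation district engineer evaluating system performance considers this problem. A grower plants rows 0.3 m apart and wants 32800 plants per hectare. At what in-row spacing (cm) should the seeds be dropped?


spacing = 10000 / (row_sp * density)
        = 10000 / (0.3 * 32800)
        = 10000 / 9840
        = 1.01626 m = 101.63 cm


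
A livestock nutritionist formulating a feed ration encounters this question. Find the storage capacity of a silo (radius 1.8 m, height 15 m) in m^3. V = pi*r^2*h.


V = pi * r^2 * h
  = pi * 1.8^2 * 15
  = pi * 3.24 * 15
  = 152.68 m^3


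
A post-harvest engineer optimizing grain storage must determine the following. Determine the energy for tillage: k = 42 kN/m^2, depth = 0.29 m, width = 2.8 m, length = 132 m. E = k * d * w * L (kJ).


E = k * d * w * L
  = 42 * 0.29 * 2.8 * 132
  = 4501.73 kJ


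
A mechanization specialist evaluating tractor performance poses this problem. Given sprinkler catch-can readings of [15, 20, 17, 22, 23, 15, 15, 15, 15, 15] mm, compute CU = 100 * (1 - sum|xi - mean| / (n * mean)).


xbar = 172 / 10 = 17.200
sum|xi - xbar| = 26.800
CU = 100 * (1 - 26.800 / (10 * 17.200))
   = 100 * (1 - 0.1558)
   = 84.42%


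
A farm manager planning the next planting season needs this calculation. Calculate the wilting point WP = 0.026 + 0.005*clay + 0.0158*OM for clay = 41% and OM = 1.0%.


WP = 0.026 + 0.005*41 + 0.0158*1.0
   = 0.026 + 0.2050 + 0.0158
   = 0.2468


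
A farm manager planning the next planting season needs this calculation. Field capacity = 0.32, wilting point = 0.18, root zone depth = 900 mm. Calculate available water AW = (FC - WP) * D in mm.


AW = (FC - WP) * D
   = (0.32 - 0.18) * 900
   = 0.14 * 900
   = 126 mm


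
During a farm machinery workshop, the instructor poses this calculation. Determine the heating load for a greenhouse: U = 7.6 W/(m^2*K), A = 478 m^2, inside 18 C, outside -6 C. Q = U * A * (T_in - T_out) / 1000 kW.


dT = 18 - (-6) = 24 K
Q = U * A * dT
  = 7.6 * 478 * 24
  = 87187.20 W = 87.19 kW


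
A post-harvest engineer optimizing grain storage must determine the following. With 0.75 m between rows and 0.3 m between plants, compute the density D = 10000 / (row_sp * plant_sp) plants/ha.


D = 10000 / (row_sp * plant_sp)
  = 10000 / (0.75 * 0.3)
  = 10000 / 0.2250
  = 44444.44 plants/ha


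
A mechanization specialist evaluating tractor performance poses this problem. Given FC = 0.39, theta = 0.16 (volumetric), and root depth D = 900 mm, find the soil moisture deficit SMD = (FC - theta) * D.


SMD = (FC - theta) * D
    = (0.39 - 0.16) * 900
    = 0.230 * 900
    = 207 mm


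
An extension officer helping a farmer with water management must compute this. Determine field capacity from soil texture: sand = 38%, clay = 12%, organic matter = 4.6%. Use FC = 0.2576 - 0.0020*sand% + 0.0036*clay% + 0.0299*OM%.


FC = 0.2576 - 0.0020*38 + 0.0036*12 + 0.0299*4.6
   = 0.2576 - 0.0760 + 0.0432 + 0.1375
   = 0.3623


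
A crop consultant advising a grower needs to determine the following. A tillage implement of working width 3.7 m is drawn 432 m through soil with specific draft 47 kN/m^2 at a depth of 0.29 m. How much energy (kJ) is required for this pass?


E = k * d * w * L
  = 47 * 0.29 * 3.7 * 432
  = 21786.19 kJ


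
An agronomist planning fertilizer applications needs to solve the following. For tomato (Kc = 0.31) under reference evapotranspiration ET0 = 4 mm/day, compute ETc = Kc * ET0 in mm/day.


ETc = Kc * ET0
    = 0.31 * 4
    = 1.24 mm/day


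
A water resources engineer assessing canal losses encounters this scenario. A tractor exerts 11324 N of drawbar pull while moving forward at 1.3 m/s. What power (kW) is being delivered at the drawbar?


P = F * v / 1000
  = 11324 * 1.3 / 1000
  = 14721.20 / 1000
  = 14.72 kW


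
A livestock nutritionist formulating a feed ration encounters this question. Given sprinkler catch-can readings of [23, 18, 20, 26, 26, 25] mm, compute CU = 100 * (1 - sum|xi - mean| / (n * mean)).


xbar = 138 / 6 = 23
sum|xi - xbar| = 16
CU = 100 * (1 - 16 / (6 * 23))
   = 100 * (1 - 0.1159)
   = 88.41%


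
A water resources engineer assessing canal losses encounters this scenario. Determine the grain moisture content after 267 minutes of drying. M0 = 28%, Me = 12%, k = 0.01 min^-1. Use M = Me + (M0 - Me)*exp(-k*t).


M = Me + (M0 - Me) * e^(-k*t)
  = 12 + (28 - 12) * e^(-0.01*267)
  = 12 + 16 * e^(-2.670)
  = 12 + 16 * 0.06925
  = 12 + 1.1080
  = 13.11%


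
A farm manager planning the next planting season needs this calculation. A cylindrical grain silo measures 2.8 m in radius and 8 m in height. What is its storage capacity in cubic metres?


V = pi * r^2 * h
  = pi * 2.8^2 * 8
  = pi * 7.84 * 8
  = 197.04 m^3


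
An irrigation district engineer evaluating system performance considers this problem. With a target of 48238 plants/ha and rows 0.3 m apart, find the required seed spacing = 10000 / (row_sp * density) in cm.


spacing = 10000 / (row_sp * density)
        = 10000 / (0.3 * 48238)
        = 10000 / 14471.40
        = 0.69102 m = 69.10 cm


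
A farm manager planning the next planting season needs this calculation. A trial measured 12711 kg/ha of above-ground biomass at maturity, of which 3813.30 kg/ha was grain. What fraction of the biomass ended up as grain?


HI = grain_yield / biomass
   = 3813.30 / 12711
   = 0.30


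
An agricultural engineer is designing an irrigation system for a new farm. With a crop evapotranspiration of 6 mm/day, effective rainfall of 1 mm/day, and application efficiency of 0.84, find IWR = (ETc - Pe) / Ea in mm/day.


IWR = (ETc - Pe) / Ea
    = (6 - 1) / 0.84
    = 5 / 0.84
    = 5.95 mm/day


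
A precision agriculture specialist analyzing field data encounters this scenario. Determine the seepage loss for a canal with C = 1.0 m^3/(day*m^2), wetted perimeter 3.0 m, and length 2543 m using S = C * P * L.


S = C * P * L
  = 1.0 * 3.0 * 2543
  = 7629 m^3/day


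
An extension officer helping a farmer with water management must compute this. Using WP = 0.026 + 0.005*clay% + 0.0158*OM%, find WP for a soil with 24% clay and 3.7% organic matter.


WP = 0.026 + 0.005*24 + 0.0158*3.7
   = 0.026 + 0.1200 + 0.0585
   = 0.2045


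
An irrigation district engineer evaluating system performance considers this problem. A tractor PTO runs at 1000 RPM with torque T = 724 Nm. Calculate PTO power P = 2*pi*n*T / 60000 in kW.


P = 2*pi*n*T / 60000
  = 2*pi * 1000 * 724 / 60000
  = 4549026.16 / 60000
  = 75.82 kW


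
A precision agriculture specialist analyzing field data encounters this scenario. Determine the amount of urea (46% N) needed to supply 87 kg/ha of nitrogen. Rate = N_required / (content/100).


Rate = N_required / (N_content / 100)
     = 87 / (46 / 100)
     = 87 / 0.46
     = 189.13 kg/ha


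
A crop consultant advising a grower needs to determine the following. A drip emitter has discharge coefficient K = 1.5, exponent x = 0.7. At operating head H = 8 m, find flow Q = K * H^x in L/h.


Q = K * H^x
  = 1.5 * 8^0.7
  = 1.5 * 4.2871
  = 6.43 L/h


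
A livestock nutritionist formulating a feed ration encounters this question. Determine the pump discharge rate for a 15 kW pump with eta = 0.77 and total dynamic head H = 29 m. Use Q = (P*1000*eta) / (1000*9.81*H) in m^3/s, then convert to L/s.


Q = (P * 1000 * eta) / (rho * g * H)
  = (15 * 1000 * 0.77) / (1000 * 9.81 * 29)
  = 11550 / 284490
  = 0.04060 m^3/s = 40.60 L/s


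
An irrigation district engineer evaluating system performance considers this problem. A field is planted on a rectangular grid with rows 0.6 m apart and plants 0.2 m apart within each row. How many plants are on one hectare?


D = 10000 / (row_sp * plant_sp)
  = 10000 / (0.6 * 0.2)
  = 10000 / 0.1200
  = 83333.33 plants/ha


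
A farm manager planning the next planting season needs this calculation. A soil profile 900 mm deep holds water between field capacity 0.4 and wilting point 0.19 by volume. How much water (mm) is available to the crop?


AW = (FC - WP) * D
   = (0.4 - 0.19) * 900
   = 0.21 * 900
   = 189 mm


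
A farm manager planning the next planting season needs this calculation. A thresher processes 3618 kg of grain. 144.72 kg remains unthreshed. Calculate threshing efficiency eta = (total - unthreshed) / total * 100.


eta = (total - unthreshed) / total * 100
    = (3618 - 144.72) / 3618 * 100
    = 3473.28 / 3618 * 100
    = 96%


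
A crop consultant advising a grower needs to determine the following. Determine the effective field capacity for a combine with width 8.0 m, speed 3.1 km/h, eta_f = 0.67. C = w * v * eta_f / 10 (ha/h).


C = w * v * eta_f / 10
  = 8.0 * 3.1 * 0.67 / 10
  = 16.62 / 10
  = 1.66 ha/h


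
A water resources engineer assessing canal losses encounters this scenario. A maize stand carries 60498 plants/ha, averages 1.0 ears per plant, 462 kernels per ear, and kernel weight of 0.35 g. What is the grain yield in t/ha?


Y = density * ears * kernels * kw
  = 60498 * 1.0 * 462 * 0.35 g/ha
  = 9782526.60 g/ha
  = 9782.53 kg/ha = 9.78 t/ha


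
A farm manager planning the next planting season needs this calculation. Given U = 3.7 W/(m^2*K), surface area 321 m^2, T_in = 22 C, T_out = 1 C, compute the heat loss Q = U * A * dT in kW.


dT = 22 - (1) = 21 K
Q = U * A * dT
  = 3.7 * 321 * 21
  = 24941.70 W = 24.94 kW


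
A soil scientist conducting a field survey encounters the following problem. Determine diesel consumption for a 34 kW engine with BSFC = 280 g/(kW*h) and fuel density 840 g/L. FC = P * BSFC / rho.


FC = P * BSFC / rho_fuel
   = 34 * 280 / 840
   = 9520 / 840
   = 11.33 L/h


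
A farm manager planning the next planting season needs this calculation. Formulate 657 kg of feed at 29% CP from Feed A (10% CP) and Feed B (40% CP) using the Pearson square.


parts_A = CP_b - target = 40 - 29 = 11
parts_B = target - CP_a = 29 - 10 = 19
total_parts = 11 + 19 = 30
Feed A = 657 * 11 / 30 = 240.90 kg
Feed B = 657 * 19 / 30 = 416.10 kg

240.90 kg


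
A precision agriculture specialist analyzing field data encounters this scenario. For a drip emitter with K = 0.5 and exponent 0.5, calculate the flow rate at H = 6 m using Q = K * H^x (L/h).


Q = K * H^x
  = 0.5 * 6^0.5
  = 0.5 * 2.4495
  = 1.22 L/h


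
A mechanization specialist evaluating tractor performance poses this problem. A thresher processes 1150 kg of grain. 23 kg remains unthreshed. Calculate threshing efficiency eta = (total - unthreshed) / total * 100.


eta = (total - unthreshed) / total * 100
    = (1150 - 23) / 1150 * 100
    = 1127 / 1150 * 100
    = 98%


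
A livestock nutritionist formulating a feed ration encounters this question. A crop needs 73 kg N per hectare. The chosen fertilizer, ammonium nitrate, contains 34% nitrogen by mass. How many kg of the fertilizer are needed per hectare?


Rate = N_required / (N_content / 100)
     = 73 / (34 / 100)
     = 73 / 0.34
     = 214.71 kg/ha


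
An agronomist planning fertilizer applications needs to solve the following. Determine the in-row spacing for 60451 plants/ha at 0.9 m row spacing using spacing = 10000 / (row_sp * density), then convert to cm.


spacing = 10000 / (row_sp * density)
        = 10000 / (0.9 * 60451)
        = 10000 / 54405.90
        = 0.18380 m = 18.38 cm


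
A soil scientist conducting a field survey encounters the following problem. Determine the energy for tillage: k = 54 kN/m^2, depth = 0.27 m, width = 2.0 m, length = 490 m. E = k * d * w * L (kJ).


E = k * d * w * L
  = 54 * 0.27 * 2.0 * 490
  = 14288.40 kJ


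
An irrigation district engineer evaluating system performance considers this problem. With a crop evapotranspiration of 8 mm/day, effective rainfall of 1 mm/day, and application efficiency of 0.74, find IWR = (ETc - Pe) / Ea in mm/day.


IWR = (ETc - Pe) / Ea
    = (8 - 1) / 0.74
    = 7 / 0.74
    = 9.46 mm/day


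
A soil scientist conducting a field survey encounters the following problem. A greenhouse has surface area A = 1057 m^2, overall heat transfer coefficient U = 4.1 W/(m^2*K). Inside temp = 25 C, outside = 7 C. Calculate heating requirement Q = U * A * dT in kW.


dT = 25 - (7) = 18 K
Q = U * A * dT
  = 4.1 * 1057 * 18
  = 78006.60 W = 78.01 kW


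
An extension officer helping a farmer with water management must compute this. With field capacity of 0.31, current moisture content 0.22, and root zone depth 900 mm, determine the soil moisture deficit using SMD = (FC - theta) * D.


SMD = (FC - theta) * D
    = (0.31 - 0.22) * 900
    = 0.090 * 900
    = 81 mm


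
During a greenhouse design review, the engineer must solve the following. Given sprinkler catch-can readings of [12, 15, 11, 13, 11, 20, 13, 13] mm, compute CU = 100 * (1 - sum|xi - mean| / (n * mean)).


xbar = 108 / 8 = 13.500
sum|xi - xbar| = 16
CU = 100 * (1 - 16 / (8 * 13.500))
   = 100 * (1 - 0.1481)
   = 85.19%


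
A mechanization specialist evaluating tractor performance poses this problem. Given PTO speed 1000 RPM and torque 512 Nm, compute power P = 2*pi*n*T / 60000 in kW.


P = 2*pi*n*T / 60000
  = 2*pi * 1000 * 512 / 60000
  = 3216990.88 / 60000
  = 53.62 kW


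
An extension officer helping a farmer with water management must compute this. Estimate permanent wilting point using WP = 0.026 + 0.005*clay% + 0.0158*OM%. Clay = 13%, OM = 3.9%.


WP = 0.026 + 0.005*13 + 0.0158*3.9
   = 0.026 + 0.0650 + 0.0616
   = 0.1526


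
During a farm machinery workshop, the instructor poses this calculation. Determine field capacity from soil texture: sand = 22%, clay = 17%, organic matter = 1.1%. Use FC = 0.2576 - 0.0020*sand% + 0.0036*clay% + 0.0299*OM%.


FC = 0.2576 - 0.0020*22 + 0.0036*17 + 0.0299*1.1
   = 0.2576 - 0.0440 + 0.0612 + 0.0329
   = 0.3077


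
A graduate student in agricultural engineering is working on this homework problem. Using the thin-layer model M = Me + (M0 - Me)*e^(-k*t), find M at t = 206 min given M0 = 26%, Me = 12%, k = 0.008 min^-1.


M = Me + (M0 - Me) * e^(-k*t)
  = 12 + (26 - 12) * e^(-0.008*206)
  = 12 + 14 * e^(-1.648)
  = 12 + 14 * 0.19243
  = 12 + 2.6941
  = 14.69%


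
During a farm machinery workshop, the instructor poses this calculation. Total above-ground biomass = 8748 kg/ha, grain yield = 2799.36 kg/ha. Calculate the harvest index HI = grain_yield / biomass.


HI = grain_yield / biomass
   = 2799.36 / 8748
   = 0.32


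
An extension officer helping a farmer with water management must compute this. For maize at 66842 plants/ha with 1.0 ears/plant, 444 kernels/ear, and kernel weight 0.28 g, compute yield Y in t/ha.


Y = density * ears * kernels * kw
  = 66842 * 1.0 * 444 * 0.28 g/ha
  = 8309797.44 g/ha
  = 8309.80 kg/ha = 8.31 t/ha


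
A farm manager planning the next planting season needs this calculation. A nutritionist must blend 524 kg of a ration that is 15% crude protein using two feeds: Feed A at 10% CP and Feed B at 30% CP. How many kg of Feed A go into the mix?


parts_A = CP_b - target = 30 - 15 = 15
parts_B = target - CP_a = 15 - 10 = 5
total_parts = 15 + 5 = 20
Feed A = 524 * 15 / 20 = 393 kg
Feed B = 524 * 5 / 20 = 131 kg

393 kg


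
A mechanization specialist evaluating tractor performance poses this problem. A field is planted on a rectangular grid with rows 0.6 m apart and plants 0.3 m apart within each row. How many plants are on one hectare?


D = 10000 / (row_sp * plant_sp)
  = 10000 / (0.6 * 0.3)
  = 10000 / 0.1800
  = 55555.56 plants/ha


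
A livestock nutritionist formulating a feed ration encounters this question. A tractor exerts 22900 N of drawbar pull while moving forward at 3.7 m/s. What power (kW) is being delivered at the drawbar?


P = F * v / 1000
  = 22900 * 3.7 / 1000
  = 84730 / 1000
  = 84.73 kW


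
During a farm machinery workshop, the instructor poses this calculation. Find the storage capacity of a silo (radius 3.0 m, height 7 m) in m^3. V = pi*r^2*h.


V = pi * r^2 * h
  = pi * 3.0^2 * 7
  = pi * 9 * 7
  = 197.92 m^3


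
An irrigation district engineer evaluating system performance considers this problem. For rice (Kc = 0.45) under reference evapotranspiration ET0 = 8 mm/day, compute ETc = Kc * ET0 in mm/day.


ETc = Kc * ET0
    = 0.45 * 8
    = 3.60 mm/day


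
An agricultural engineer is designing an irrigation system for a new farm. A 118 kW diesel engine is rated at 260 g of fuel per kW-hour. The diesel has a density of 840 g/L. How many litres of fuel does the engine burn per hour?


FC = P * BSFC / rho_fuel
   = 118 * 260 / 840
   = 30680 / 840
   = 36.52 L/h


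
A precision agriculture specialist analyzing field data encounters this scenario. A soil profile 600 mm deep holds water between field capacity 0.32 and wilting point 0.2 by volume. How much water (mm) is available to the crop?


AW = (FC - WP) * D
   = (0.32 - 0.2) * 600
   = 0.12 * 600
   = 72 mm


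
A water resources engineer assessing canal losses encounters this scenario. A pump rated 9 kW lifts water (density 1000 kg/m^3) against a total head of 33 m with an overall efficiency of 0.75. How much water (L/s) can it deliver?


Q = (P * 1000 * eta) / (rho * g * H)
  = (9 * 1000 * 0.75) / (1000 * 9.81 * 33)
  = 6750 / 323730
  = 0.02085 m^3/s = 20.85 L/s


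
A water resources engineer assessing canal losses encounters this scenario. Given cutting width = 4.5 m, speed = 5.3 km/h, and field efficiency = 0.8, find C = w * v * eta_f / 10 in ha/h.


C = w * v * eta_f / 10
  = 4.5 * 5.3 * 0.8 / 10
  = 19.08 / 10
  = 1.91 ha/h


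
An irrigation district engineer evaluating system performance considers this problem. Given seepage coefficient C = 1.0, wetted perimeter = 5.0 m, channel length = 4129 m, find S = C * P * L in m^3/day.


S = C * P * L
  = 1.0 * 5.0 * 4129
  = 20645 m^3/day


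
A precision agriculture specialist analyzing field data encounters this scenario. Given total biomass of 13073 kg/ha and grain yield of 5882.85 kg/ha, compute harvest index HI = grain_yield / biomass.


HI = grain_yield / biomass
   = 5882.85 / 13073
   = 0.45


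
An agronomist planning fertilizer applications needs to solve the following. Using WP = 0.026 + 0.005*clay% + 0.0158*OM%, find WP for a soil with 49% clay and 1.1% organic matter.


WP = 0.026 + 0.005*49 + 0.0158*1.1
   = 0.026 + 0.2450 + 0.0174
   = 0.2884


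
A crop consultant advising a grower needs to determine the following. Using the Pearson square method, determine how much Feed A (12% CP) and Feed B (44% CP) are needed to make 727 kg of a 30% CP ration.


parts_A = CP_b - target = 44 - 30 = 14
parts_B = target - CP_a = 30 - 12 = 18
total_parts = 14 + 18 = 32
Feed A = 727 * 14 / 32 = 318.06 kg
Feed B = 727 * 18 / 32 = 408.94 kg

318.06 kg


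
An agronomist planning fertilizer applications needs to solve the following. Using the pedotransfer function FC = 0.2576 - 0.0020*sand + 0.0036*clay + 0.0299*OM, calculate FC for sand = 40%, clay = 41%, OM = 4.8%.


FC = 0.2576 - 0.0020*40 + 0.0036*41 + 0.0299*4.8
   = 0.2576 - 0.0800 + 0.1476 + 0.1435
   = 0.4687


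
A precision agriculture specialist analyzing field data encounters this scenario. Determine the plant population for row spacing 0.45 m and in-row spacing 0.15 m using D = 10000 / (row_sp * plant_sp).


D = 10000 / (row_sp * plant_sp)
  = 10000 / (0.45 * 0.15)
  = 10000 / 0.0675
  = 148148.15 plants/ha


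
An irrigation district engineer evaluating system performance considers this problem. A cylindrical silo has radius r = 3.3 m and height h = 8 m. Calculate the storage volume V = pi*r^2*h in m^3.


V = pi * r^2 * h
  = pi * 3.3^2 * 8
  = pi * 10.89 * 8
  = 273.70 m^3


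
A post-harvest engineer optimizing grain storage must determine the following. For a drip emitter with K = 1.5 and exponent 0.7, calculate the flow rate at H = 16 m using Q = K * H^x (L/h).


Q = K * H^x
  = 1.5 * 16^0.7
  = 1.5 * 6.9644
  = 10.45 L/h


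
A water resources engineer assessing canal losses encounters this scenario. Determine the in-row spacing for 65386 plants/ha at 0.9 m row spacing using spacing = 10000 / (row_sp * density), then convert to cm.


spacing = 10000 / (row_sp * density)
        = 10000 / (0.9 * 65386)
        = 10000 / 58847.40
        = 0.16993 m = 16.99 cm


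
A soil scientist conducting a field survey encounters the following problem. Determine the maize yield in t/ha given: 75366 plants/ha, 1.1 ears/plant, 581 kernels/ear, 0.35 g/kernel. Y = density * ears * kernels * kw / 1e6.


Y = density * ears * kernels * kw
  = 75366 * 1.1 * 581 * 0.35 g/ha
  = 16858243.71 g/ha
  = 16858.24 kg/ha = 16.86 t/ha


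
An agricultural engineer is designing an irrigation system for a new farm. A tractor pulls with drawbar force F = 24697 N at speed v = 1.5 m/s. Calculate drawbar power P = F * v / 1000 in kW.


P = F * v / 1000
  = 24697 * 1.5 / 1000
  = 37045.50 / 1000
  = 37.05 kW


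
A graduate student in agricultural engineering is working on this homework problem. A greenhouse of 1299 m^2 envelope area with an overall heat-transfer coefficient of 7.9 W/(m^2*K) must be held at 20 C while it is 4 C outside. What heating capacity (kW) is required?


dT = 20 - (4) = 16 K
Q = U * A * dT
  = 7.9 * 1299 * 16
  = 164193.60 W = 164.19 kW


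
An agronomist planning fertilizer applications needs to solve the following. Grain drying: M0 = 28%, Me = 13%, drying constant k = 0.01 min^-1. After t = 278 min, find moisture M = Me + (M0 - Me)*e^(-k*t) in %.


M = Me + (M0 - Me) * e^(-k*t)
  = 13 + (28 - 13) * e^(-0.01*278)
  = 13 + 15 * e^(-2.780)
  = 13 + 15 * 0.06204
  = 13 + 0.9306
  = 13.93%


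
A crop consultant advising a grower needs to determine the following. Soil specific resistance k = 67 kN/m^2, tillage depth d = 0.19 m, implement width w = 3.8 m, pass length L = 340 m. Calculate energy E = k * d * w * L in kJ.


E = k * d * w * L
  = 67 * 0.19 * 3.8 * 340
  = 16447.16 kJ


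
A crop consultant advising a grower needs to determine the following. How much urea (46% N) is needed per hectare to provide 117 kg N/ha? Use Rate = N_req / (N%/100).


Rate = N_required / (N_content / 100)
     = 117 / (46 / 100)
     = 117 / 0.46
     = 254.35 kg/ha


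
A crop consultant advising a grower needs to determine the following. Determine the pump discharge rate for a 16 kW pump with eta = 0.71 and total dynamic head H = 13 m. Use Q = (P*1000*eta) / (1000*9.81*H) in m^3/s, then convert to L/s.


Q = (P * 1000 * eta) / (rho * g * H)
  = (16 * 1000 * 0.71) / (1000 * 9.81 * 13)
  = 11360 / 127530
  = 0.08908 m^3/s = 89.08 L/s


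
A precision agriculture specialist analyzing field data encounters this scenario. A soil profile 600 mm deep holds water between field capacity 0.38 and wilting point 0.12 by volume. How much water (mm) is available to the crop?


AW = (FC - WP) * D
   = (0.38 - 0.12) * 600
   = 0.26 * 600
   = 156 mm


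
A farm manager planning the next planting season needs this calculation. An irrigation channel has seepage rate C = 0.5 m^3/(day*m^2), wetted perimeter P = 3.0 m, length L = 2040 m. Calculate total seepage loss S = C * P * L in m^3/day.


S = C * P * L
  = 0.5 * 3.0 * 2040
  = 3060 m^3/day


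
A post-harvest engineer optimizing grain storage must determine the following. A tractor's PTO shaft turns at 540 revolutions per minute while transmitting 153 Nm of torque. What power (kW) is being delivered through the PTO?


P = 2*pi*n*T / 60000
  = 2*pi * 540 * 153 / 60000
  = 519116.77 / 60000
  = 8.65 kW
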